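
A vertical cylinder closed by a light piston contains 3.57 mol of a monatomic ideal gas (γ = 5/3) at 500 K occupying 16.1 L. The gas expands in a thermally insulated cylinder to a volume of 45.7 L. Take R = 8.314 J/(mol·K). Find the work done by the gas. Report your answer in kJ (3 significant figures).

W ≈ 11.2 kJ

Adiabatic: TV^(γ−1) = const with γ = 5/3.
T₂ = T₁ (V₁/V₂)^(γ−1) = 500 × (16.1/45.7)^0.667 = 500 × 0.4988 = 249.4 K.
W_by = nCᵥ(T₁ − T₂) = (3.57)(12.47)(500 − 249.4) = 11157 J.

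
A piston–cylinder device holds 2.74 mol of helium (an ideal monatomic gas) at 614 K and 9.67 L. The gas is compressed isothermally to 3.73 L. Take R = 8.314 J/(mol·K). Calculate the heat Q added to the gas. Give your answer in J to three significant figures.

Isothermal ⇒ ΔU = 0, so Q = W = nRT ln(V₂/V₁).
Q = (2.74)(8.314)(614) ln(3.73/9.67) = 13987 × -0.9526 = -13324 J.

Q ≈ -13300 J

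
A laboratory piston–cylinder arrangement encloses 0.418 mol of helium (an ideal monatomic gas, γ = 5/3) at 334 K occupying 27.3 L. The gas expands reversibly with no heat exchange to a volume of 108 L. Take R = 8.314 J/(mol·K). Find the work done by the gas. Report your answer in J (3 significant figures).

Adiabatic: TV^(γ−1) = const with γ = 5/3.
T₂ = T₁ (V₁/V₂)^(γ−1) = 334 × (27.3/108)^0.667 = 334 × 0.3998 = 133.5 K.
W_by = nCᵥ(T₁ − T₂) = (0.418)(12.47)(334 − 133.5) = 1045 J.

W ≈ 1050 J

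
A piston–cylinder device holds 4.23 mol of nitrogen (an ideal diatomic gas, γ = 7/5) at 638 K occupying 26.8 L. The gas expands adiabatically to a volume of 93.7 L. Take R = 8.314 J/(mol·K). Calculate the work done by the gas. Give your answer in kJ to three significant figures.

W ≈ 22.1 kJ

Adiabatic: TV^(γ−1) = const with γ = 7/5.
T₂ = T₁ (V₁/V₂)^(γ−1) = 638 × (26.8/93.7)^0.4 = 638 × 0.6061 = 386.7 K.
W_by = nCᵥ(T₁ − T₂) = (4.23)(20.79)(638 − 386.7) = 22094 J.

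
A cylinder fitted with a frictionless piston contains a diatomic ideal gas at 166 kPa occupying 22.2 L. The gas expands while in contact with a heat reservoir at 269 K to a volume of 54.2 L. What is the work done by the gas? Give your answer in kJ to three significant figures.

W ≈ 3.29 kJ

Isothermal: W = nRT ln(V₂/V₁) = P₁V₁ ln(V₂/V₁).
P₁V₁ = (166 kPa)(22.2 L) = 3685 J.
W = 3685 × ln(54.2/22.2) = 3685 × 0.8926
W_by_gas = 3289 J.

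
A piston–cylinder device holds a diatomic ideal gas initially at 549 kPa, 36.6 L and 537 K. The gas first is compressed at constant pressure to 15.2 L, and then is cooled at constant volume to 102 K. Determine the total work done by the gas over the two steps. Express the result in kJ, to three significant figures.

W_total ≈ -11.7 kJ

Step 1 (isobaric): W = PΔV = (549 kPa)(15.2 − 36.6 L) = -11749 J.
Step 2 (isochoric): W = 0 (constant volume).
W_total = -11749 + 0 = -11749 J.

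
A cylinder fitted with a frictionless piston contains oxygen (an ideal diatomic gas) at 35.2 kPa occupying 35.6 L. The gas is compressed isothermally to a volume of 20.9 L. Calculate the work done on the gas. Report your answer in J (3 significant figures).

Isothermal: W = nRT ln(V₂/V₁) = P₁V₁ ln(V₂/V₁).
P₁V₁ = (35.2 kPa)(35.6 L) = 1253 J.
W = 1253 × ln(20.9/35.6) = 1253 × -0.5326
W_by_gas = -667.4 J; work on gas = −W_by = 667.4 J.

W ≈ 667 J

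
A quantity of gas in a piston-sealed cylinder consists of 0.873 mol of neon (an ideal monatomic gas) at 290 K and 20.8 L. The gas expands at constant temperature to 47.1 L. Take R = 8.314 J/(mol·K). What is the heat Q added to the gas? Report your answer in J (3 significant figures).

Q ≈ 1720 J

Isothermal ⇒ ΔU = 0, so Q = W = nRT ln(V₂/V₁).
Q = (0.873)(8.314)(290) ln(47.1/20.8) = 2105 × 0.8173 = 1720 J.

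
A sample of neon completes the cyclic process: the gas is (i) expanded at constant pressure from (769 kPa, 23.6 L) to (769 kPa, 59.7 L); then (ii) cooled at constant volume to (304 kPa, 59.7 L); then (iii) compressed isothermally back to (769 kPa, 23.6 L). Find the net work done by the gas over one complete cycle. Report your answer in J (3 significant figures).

W_net ≈ 10900 J

Leg (i): W = PΔV = (769)(59.7 − 23.6) = 27761 J.
Leg (ii): W = 0.
Leg (iii): W = PᵢVᵢ ln(V_f/Vᵢ) = (18149) ln(23.6/59.7) = -16844 J.
W_net = 27761 − 16844 = 10917 J.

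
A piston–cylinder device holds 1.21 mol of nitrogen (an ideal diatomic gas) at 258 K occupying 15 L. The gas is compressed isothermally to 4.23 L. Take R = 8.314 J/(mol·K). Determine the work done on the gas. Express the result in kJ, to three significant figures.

W ≈ 3.29 kJ

Isothermal: W = nRT ln(V₂/V₁).
W = (1.21)(8.314)(258) × ln(4.23/15)
  = 2595 × -1.266
W_by_gas = -3285 J; work on gas = −W_by = 3285 J.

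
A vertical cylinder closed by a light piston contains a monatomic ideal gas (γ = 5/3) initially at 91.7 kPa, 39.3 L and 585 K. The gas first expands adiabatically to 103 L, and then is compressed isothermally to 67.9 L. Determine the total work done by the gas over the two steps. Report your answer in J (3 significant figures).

Step 1 (adiabatic): W = (P₁V₁ − P₂V₂)/(γ−1) = (3604 − 1896)/0.667 = 2562 J.
After step 1: P = 18.41 kPa, V = 103 L, T = 307.7 K.
Step 2 (isothermal): W = P₁V₁ ln(V₂/V₁) = (1896) ln(67.9/103) = -790 J.
W_total = 2562 − 790 = 1772 J.

W_total ≈ 1770 J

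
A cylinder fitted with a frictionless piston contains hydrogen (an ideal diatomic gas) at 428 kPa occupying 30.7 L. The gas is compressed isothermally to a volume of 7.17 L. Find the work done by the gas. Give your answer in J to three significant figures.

W ≈ -19100 J

Isothermal: W = nRT ln(V₂/V₁) = P₁V₁ ln(V₂/V₁).
P₁V₁ = (428 kPa)(30.7 L) = 13140 J.
W = 13140 × ln(7.17/30.7) = 13140 × -1.454
W_by_gas = -19110 J.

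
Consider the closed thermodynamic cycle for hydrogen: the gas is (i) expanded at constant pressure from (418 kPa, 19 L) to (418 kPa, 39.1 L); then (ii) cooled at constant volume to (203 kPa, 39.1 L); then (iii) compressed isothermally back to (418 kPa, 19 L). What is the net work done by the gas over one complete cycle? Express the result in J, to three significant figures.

Leg (i): W = PΔV = (418)(39.1 − 19) = 8402 J.
Leg (ii): W = 0.
Leg (iii): W = PᵢVᵢ ln(V_f/Vᵢ) = (7937) ln(19/39.1) = -5728 J.
W_net = 8402 − 5728 = 2674 J.

W_net ≈ 2670 J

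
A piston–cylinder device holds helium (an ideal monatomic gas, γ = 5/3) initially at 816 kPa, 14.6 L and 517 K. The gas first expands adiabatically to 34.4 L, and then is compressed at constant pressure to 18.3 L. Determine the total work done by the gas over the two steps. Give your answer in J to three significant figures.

Step 1 (adiabatic): W = (P₁V₁ − P₂V₂)/(γ−1) = (11914 − 6728)/0.667 = 7778 J.
After step 1: P = 195.6 kPa, V = 34.4 L, T = 292 K.
Step 2 (isobaric): W = PΔV = (195.6 kPa)(18.3 − 34.4 L) = -3149 J.
W_total = 7778 − 3149 = 4629 J.

W_total ≈ 4630 J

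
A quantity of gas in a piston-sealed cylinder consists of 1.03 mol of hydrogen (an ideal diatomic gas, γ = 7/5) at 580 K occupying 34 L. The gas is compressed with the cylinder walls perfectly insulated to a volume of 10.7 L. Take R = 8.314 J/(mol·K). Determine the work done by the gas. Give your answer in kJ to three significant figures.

W ≈ -7.30 kJ

Adiabatic: TV^(γ−1) = const with γ = 7/5.
T₂ = T₁ (V₁/V₂)^(γ−1) = 580 × (34/10.7)^0.4 = 580 × 1.588 = 921 K.
W_by = nCᵥ(T₁ − T₂) = (1.03)(20.79)(580 − 921) = -7301 J.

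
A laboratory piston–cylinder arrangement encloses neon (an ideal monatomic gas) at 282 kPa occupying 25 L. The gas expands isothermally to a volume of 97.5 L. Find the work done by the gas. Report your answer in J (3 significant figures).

W ≈ 9590 J

Isothermal: W = nRT ln(V₂/V₁) = P₁V₁ ln(V₂/V₁).
P₁V₁ = (282 kPa)(25 L) = 7050 J.
W = 7050 × ln(97.5/25) = 7050 × 1.361
W_by_gas = 9595 J.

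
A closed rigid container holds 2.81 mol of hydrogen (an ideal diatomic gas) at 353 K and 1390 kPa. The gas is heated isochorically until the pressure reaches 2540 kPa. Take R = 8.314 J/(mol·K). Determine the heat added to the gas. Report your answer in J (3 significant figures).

Constant volume ⇒ W = 0, so Q = ΔU = nCᵥΔT with Cᵥ = 5R/2 = 20.79 J/(mol·K).
At constant V, T₂/T₁ = P₂/P₁ ⇒ ΔT = T₁(P₂/P₁ − 1) = 353·(2540/1390 − 1) = 292.1 K.
ΔU = (2.81)(20.79)(292.1) = 17057 J.

Q ≈ 17100 J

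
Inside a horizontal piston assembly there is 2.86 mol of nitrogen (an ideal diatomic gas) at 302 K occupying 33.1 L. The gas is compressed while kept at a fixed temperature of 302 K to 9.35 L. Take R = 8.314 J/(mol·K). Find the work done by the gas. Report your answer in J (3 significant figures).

Isothermal: W = nRT ln(V₂/V₁).
W = (2.86)(8.314)(302) × ln(9.35/33.1)
  = 7181 × -1.264
W_by_gas = -9078 J.

W ≈ -9080 J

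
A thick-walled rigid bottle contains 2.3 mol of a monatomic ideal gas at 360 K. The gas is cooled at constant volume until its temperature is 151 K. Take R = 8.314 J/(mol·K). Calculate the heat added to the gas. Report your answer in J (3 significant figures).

Q ≈ -5990 J

Constant volume ⇒ W = 0, so Q = ΔU = nCᵥΔT with Cᵥ = 3R/2 = 12.47 J/(mol·K).
ΔU = (2.3)(12.47)(151 − 360) = -5995 J.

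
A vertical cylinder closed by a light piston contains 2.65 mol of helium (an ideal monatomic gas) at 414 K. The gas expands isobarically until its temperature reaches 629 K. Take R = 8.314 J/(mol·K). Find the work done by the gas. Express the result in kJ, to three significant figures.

W ≈ 4.74 kJ

Isobaric: W = P ΔV = nR ΔT.
W = (2.65)(8.314)(629 − 414) = 4737 J.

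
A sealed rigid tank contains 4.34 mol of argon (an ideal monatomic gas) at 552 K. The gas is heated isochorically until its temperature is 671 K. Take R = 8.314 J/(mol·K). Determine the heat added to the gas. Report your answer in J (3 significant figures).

Constant volume ⇒ W = 0, so Q = ΔU = nCᵥΔT with Cᵥ = 3R/2 = 12.47 J/(mol·K).
ΔU = (4.34)(12.47)(671 − 552) = 6441 J.

Q ≈ 6440 J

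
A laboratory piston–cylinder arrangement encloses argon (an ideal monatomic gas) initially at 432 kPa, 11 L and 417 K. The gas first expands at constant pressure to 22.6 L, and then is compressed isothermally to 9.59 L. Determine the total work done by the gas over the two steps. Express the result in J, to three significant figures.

Step 1 (isobaric): W = PΔV = (432 kPa)(22.6 − 11 L) = 5011 J.
After step 1: P = 432 kPa, V = 22.6 L, T = 856.7 K.
Step 2 (isothermal): W = P₁V₁ ln(V₂/V₁) = (9763) ln(9.59/22.6) = -8369 J.
W_total = 5011 − 8369 = -3358 J.

W_total ≈ -3360 J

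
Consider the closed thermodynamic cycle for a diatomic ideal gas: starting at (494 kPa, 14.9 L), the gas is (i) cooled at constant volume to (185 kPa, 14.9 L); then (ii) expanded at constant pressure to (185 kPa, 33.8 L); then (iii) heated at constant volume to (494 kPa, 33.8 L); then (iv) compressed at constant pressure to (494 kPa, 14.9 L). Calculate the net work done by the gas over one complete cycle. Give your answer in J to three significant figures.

Constant-volume legs do no work.
W(ii) = (185)(33.8 − 14.9) = 3496 J; W(iv) = (494)(14.9 − 33.8) = -9337 J.
W_net = 3496 − 9337 = -5840 J (the counter-clockwise enclosed area).

W_net ≈ -5840 J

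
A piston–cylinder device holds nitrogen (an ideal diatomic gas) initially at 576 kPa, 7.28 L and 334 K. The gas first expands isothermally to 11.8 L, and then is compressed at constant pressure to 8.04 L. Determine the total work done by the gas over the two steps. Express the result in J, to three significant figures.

Step 1 (isothermal): W = P₁V₁ ln(V₂/V₁) = (4193) ln(11.8/7.28) = 2025 J.
After step 1: P = 355.4 kPa, V = 11.8 L, T = 334 K.
Step 2 (isobaric): W = PΔV = (355.4 kPa)(8.04 − 11.8 L) = -1336 J.
W_total = 2025 − 1336 = 689.1 J.

W_total ≈ 689 J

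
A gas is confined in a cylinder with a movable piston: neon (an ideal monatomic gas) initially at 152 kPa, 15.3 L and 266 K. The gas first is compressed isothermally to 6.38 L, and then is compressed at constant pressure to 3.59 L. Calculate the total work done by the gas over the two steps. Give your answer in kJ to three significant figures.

Step 1 (isothermal): W = P₁V₁ ln(V₂/V₁) = (2326) ln(6.38/15.3) = -2034 J.
After step 1: P = 364.5 kPa, V = 6.38 L, T = 266 K.
Step 2 (isobaric): W = PΔV = (364.5 kPa)(3.59 − 6.38 L) = -1017 J.
W_total = -2034 − 1017 = -3051 J.

W_total ≈ -3.05 kJ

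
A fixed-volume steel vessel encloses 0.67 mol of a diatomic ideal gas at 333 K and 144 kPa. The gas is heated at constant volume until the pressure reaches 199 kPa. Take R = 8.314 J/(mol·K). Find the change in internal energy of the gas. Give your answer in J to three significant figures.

Constant volume ⇒ W = 0, so Q = ΔU = nCᵥΔT with Cᵥ = 5R/2 = 20.79 J/(mol·K).
At constant V, T₂/T₁ = P₂/P₁ ⇒ ΔT = T₁(P₂/P₁ − 1) = 333·(199/144 − 1) = 127.2 K.
ΔU = (0.67)(20.79)(127.2) = 1771 J.

ΔU ≈ 1770 J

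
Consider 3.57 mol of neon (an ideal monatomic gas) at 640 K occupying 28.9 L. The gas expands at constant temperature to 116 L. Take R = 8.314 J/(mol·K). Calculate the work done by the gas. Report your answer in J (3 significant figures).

W ≈ 26400 J

Isothermal: W = nRT ln(V₂/V₁).
W = (3.57)(8.314)(640) × ln(116/28.9)
  = 18996 × 1.39
W_by_gas = 26399 J.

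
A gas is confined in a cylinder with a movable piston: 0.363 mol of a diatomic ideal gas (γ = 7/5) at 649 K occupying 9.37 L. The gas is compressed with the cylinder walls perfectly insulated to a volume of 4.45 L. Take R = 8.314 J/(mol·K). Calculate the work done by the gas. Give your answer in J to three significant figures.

W ≈ -1700 J

Adiabatic: TV^(γ−1) = const with γ = 7/5.
T₂ = T₁ (V₁/V₂)^(γ−1) = 649 × (9.37/4.45)^0.4 = 649 × 1.347 = 874.2 K.
W_by = nCᵥ(T₁ − T₂) = (0.363)(20.79)(649 − 874.2) = -1699 J.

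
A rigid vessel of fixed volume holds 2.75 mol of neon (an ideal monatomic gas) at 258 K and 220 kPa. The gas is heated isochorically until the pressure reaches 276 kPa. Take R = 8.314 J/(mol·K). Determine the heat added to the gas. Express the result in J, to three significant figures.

Q ≈ 2250 J

Constant volume ⇒ W = 0, so Q = ΔU = nCᵥΔT with Cᵥ = 3R/2 = 12.47 J/(mol·K).
At constant V, T₂/T₁ = P₂/P₁ ⇒ ΔT = T₁(P₂/P₁ − 1) = 258·(276/220 − 1) = 65.67 K.
ΔU = (2.75)(12.47)(65.67) = 2252 J.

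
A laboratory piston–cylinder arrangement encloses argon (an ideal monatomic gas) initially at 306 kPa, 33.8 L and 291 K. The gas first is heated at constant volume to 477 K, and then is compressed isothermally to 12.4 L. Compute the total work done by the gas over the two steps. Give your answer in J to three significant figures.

W_total ≈ -17000 J

Step 1 (isochoric): W = 0 (constant volume).
After step 1: P = 501.6 kPa (V unchanged).
Step 2 (isothermal): W = P₁V₁ ln(V₂/V₁) = (16954) ln(12.4/33.8) = -17001 J.
W_total = 0 − 17001 = -17001 J.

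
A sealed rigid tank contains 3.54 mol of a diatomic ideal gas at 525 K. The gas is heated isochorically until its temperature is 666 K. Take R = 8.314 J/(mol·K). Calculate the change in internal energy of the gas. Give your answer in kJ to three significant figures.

ΔU ≈ 10.4 kJ

Constant volume ⇒ W = 0, so Q = ΔU = nCᵥΔT with Cᵥ = 5R/2 = 20.79 J/(mol·K).
ΔU = (3.54)(20.79)(666 − 525) = 10375 J.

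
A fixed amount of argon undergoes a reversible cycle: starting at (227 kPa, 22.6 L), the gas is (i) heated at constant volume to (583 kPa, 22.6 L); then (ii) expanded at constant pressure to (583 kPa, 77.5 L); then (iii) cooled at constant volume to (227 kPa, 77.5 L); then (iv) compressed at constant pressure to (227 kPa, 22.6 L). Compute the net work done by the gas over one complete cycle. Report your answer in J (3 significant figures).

W_net ≈ 19500 J

Constant-volume legs do no work.
W(ii) = (583)(77.5 − 22.6) = 32007 J; W(iv) = (227)(22.6 − 77.5) = -12462 J.
W_net = 32007 − 12462 = 19544 J (the clockwise enclosed area).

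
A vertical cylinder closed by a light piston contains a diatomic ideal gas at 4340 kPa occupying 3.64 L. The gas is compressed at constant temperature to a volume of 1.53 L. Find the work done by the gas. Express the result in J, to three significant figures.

Isothermal: W = nRT ln(V₂/V₁) = P₁V₁ ln(V₂/V₁).
P₁V₁ = (4340 kPa)(3.64 L) = 15798 J.
W = 15798 × ln(1.53/3.64) = 15798 × -0.8667
W_by_gas = -13692 J.

W ≈ -13700 J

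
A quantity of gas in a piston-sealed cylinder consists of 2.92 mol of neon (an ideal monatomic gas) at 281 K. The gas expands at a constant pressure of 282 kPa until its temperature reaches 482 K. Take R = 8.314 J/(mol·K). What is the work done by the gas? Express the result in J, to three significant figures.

Isobaric: W = P ΔV = nR ΔT.
W = (2.92)(8.314)(482 − 281) = 4880 J.

W ≈ 4880 J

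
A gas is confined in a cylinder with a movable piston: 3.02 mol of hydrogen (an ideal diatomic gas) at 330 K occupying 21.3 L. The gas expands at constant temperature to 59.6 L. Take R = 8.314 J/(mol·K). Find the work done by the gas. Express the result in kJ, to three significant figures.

W ≈ 8.53 kJ

Isothermal: W = nRT ln(V₂/V₁).
W = (3.02)(8.314)(330) × ln(59.6/21.3)
  = 8286 × 1.029
W_by_gas = 8526 J.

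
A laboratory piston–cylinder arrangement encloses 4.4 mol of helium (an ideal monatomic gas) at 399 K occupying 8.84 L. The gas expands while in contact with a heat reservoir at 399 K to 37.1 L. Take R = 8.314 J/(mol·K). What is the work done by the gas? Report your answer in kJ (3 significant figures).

Isothermal: W = nRT ln(V₂/V₁).
W = (4.4)(8.314)(399) × ln(37.1/8.84)
  = 14596 × 1.434
W_by_gas = 20936 J.

W ≈ 20.9 kJ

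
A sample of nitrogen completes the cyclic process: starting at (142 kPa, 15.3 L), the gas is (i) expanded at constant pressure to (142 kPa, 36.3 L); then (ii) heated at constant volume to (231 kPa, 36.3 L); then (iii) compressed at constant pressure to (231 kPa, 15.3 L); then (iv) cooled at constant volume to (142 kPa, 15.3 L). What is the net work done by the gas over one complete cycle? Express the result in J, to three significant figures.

W_net ≈ -1870 J

Constant-volume legs do no work.
W(i) = (142)(36.3 − 15.3) = 2982 J; W(iii) = (231)(15.3 − 36.3) = -4851 J.
W_net = 2982 − 4851 = -1869 J (the counter-clockwise enclosed area).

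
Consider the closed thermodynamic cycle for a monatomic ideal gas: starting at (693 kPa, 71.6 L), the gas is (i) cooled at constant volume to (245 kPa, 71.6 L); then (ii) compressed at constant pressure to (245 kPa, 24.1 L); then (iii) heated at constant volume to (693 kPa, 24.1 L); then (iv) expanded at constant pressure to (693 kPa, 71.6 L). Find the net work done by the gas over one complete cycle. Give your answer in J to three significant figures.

Constant-volume legs do no work.
W(ii) = (245)(24.1 − 71.6) = -11637 J; W(iv) = (693)(71.6 − 24.1) = 32917 J.
W_net = -11637 + 32917 = 21280 J (the clockwise enclosed area).

W_net ≈ 21300 J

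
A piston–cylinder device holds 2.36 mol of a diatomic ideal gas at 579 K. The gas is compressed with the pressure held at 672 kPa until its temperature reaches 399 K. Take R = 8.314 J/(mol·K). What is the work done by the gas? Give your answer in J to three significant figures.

Isobaric: W = P ΔV = nR ΔT.
W = (2.36)(8.314)(399 − 579) = -3532 J.

W ≈ -3530 J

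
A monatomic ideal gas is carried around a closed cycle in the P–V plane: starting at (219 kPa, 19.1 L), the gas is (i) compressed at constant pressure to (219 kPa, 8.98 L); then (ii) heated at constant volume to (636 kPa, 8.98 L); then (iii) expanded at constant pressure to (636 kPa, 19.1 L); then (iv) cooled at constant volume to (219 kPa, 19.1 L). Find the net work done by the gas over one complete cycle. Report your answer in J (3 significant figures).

W_net ≈ 4220 J

Constant-volume legs do no work.
W(i) = (219)(8.98 − 19.1) = -2216 J; W(iii) = (636)(19.1 − 8.98) = 6436 J.
W_net = -2216 + 6436 = 4220 J (the clockwise enclosed area).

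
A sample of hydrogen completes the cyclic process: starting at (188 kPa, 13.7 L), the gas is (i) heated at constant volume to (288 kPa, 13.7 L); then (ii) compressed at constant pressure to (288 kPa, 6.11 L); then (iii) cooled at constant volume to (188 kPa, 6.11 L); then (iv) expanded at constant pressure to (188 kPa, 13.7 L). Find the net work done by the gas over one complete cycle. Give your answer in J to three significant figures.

Constant-volume legs do no work.
W(ii) = (288)(6.11 − 13.7) = -2186 J; W(iv) = (188)(13.7 − 6.11) = 1427 J.
W_net = -2186 + 1427 = -759 J (the counter-clockwise enclosed area).

W_net ≈ -759 J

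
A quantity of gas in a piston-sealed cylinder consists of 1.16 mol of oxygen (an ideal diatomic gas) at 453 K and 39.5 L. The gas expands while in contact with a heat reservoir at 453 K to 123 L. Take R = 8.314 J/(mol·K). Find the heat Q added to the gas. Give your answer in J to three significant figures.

Isothermal ⇒ ΔU = 0, so Q = W = nRT ln(V₂/V₁).
Q = (1.16)(8.314)(453) ln(123/39.5) = 4369 × 1.136 = 4962 J.

Q ≈ 4960 J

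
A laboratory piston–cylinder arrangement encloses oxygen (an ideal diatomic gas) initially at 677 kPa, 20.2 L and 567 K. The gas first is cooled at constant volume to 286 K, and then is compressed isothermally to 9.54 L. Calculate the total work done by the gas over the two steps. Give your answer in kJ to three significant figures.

Step 1 (isochoric): W = 0 (constant volume).
After step 1: P = 341.5 kPa (V unchanged).
Step 2 (isothermal): W = P₁V₁ ln(V₂/V₁) = (6898) ln(9.54/20.2) = -5175 J.
W_total = 0 − 5175 = -5175 J.

W_total ≈ -5.17 kJ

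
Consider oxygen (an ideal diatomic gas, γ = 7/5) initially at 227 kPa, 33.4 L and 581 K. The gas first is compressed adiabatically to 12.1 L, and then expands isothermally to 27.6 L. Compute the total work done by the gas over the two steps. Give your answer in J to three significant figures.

Step 1 (adiabatic): W = (P₁V₁ − P₂V₂)/(γ−1) = (7582 − 11380)/0.4 = -9496 J.
After step 1: P = 940.5 kPa, V = 12.1 L, T = 872.1 K.
Step 2 (isothermal): W = P₁V₁ ln(V₂/V₁) = (11380) ln(27.6/12.1) = 9384 J.
W_total = -9496 + 9384 = -112.1 J.

W_total ≈ -112 J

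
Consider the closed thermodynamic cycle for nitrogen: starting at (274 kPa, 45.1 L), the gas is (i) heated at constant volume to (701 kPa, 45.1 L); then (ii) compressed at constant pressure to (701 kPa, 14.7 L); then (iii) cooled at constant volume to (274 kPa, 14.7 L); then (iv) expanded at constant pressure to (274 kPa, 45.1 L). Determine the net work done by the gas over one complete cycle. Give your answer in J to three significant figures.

W_net ≈ -13000 J

Constant-volume legs do no work.
W(ii) = (701)(14.7 − 45.1) = -21310 J; W(iv) = (274)(45.1 − 14.7) = 8330 J.
W_net = -21310 + 8330 = -12981 J (the counter-clockwise enclosed area).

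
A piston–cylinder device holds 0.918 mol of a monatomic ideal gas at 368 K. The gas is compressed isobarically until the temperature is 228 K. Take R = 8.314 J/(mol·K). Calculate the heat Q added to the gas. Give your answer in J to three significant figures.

Isobaric: W = nRΔT = (0.918)(8.314)(-140) = -1069 J.
ΔU = nCᵥΔT with Cᵥ = 3R/2: ΔU = (0.918)(12.47)(-140) = -1603 J.
Q = ΔU + W = -1603 − 1069 = -2671 J.

Q ≈ -2670 J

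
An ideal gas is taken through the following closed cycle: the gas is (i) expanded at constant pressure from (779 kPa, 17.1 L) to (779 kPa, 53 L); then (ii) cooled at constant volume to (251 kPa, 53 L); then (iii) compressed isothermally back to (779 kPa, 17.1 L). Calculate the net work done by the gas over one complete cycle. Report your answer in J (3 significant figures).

Leg (i): W = PΔV = (779)(53 − 17.1) = 27966 J.
Leg (ii): W = 0.
Leg (iii): W = PᵢVᵢ ln(V_f/Vᵢ) = (13303) ln(17.1/53) = -15049 J.
W_net = 27966 − 15049 = 12918 J.

W_net ≈ 12900 J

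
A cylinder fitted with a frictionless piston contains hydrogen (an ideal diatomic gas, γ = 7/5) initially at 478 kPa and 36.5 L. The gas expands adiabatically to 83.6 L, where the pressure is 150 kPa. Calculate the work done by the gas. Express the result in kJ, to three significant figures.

Adiabatic: W = (P₁V₁ − P₂V₂)/(γ − 1) with γ = 7/5.
P₁V₁ = 17447 J, P₂V₂ = 12540 J.
W = (17447 − 12540) / 0.4 = 12268 J.

W ≈ 12.3 kJ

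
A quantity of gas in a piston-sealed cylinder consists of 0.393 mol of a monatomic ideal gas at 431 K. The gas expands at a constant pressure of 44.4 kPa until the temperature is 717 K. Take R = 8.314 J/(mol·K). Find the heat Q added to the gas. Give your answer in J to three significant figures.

Q ≈ 2340 J

Isobaric: W = nRΔT = (0.393)(8.314)(286) = 934.5 J.
ΔU = nCᵥΔT with Cᵥ = 3R/2: ΔU = (0.393)(12.47)(286) = 1402 J.
Q = ΔU + W = 1402 + 934.5 = 2336 J.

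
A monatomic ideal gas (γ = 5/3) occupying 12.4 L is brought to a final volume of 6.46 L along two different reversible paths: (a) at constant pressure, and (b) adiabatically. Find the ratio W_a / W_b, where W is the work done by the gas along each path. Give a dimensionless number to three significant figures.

Path (a) isobaric: W = P₁(V₂ − V₁) → W_a/(P₁V₁) = -0.479.
Path (b) adiabatic: W = P₁V₁(1 − (V₁/V₂)^(γ−1))/(γ−1) → W_b/(P₁V₁) = -0.8168.
W_a / W_b = -0.479 / -0.8168 = 0.5865.

W_a / W_b ≈ 0.586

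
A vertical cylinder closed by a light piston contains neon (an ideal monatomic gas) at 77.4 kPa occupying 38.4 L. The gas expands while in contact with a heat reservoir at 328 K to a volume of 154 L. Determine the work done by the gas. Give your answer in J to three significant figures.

W ≈ 4130 J

Isothermal: W = nRT ln(V₂/V₁) = P₁V₁ ln(V₂/V₁).
P₁V₁ = (77.4 kPa)(38.4 L) = 2972 J.
W = 2972 × ln(154/38.4) = 2972 × 1.389
W_by_gas = 4128 J.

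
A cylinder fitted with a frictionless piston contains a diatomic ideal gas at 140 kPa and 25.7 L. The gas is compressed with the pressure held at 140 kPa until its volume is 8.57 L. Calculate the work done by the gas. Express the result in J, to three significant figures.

W ≈ -2400 J

Isobaric: W = P ΔV.
W = (140 kPa)(8.57 − 25.7 L) = (140)(-17.13) = -2398 J.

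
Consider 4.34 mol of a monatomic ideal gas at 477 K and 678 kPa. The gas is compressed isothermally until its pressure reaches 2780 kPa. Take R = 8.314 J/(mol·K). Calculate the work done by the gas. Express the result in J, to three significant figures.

W ≈ -24300 J

Isothermal process: W = nRT ln(V₂/V₁) = nRT ln(P₁/P₂).
W = (4.34)(8.314)(477) × ln(678/2780)
  = 17211 × ln(0.2439) = 17211 × -1.411
W_by_gas = -24286 J.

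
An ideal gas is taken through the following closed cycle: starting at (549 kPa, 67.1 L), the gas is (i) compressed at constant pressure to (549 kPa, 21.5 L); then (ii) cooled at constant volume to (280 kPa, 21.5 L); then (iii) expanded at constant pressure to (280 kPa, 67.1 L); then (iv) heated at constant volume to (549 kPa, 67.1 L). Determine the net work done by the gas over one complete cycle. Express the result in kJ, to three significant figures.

W_net ≈ -12.3 kJ

Constant-volume legs do no work.
W(i) = (549)(21.5 − 67.1) = -25034 J; W(iii) = (280)(67.1 − 21.5) = 12768 J.
W_net = -25034 + 12768 = -12266 J (the counter-clockwise enclosed area).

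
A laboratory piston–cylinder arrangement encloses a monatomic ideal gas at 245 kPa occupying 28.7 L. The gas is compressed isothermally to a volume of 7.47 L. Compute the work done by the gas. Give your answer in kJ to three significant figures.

Isothermal: W = nRT ln(V₂/V₁) = P₁V₁ ln(V₂/V₁).
P₁V₁ = (245 kPa)(28.7 L) = 7032 J.
W = 7032 × ln(7.47/28.7) = 7032 × -1.346
W_by_gas = -9464 J.

W ≈ -9.46 kJ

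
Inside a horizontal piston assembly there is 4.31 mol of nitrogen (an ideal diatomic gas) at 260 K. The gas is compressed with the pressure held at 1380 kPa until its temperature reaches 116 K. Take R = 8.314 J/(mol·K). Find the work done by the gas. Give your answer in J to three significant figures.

Isobaric: W = P ΔV = nR ΔT.
W = (4.31)(8.314)(116 − 260) = -5160 J.

W ≈ -5160 J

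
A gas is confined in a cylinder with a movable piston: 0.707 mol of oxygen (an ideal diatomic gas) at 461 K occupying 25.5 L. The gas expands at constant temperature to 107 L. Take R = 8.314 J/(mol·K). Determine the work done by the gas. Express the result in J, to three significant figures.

W ≈ 3890 J

Isothermal: W = nRT ln(V₂/V₁).
W = (0.707)(8.314)(461) × ln(107/25.5)
  = 2710 × 1.434
W_by_gas = 3886 J.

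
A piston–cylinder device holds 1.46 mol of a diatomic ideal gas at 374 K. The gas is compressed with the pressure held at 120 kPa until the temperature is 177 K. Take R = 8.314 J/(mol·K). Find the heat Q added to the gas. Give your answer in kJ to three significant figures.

Q ≈ -8.37 kJ

Isobaric: W = nRΔT = (1.46)(8.314)(-197) = -2391 J.
ΔU = nCᵥΔT with Cᵥ = 5R/2: ΔU = (1.46)(20.79)(-197) = -5978 J.
Q = ΔU + W = -5978 − 2391 = -8369 J.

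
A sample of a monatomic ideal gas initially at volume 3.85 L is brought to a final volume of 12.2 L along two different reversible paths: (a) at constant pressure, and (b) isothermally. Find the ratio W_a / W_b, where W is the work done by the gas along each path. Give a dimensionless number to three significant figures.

W_a / W_b ≈ 1.88

Path (a) isobaric: W = P₁(V₂ − V₁) → W_a/(P₁V₁) = 2.169.
Path (b) isothermal: W = P₁V₁ ln(V₂/V₁) → W_b/(P₁V₁) = 1.153.
W_a / W_b = 2.169 / 1.153 = 1.88.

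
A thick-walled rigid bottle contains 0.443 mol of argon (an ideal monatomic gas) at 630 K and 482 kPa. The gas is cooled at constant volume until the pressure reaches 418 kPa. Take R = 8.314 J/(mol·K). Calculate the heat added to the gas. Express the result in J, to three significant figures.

Q ≈ -462 J

Constant volume ⇒ W = 0, so Q = ΔU = nCᵥΔT with Cᵥ = 3R/2 = 12.47 J/(mol·K).
At constant V, T₂/T₁ = P₂/P₁ ⇒ ΔT = T₁(P₂/P₁ − 1) = 630·(418/482 − 1) = -83.65 K.
ΔU = (0.443)(12.47)(-83.65) = -462.1 J.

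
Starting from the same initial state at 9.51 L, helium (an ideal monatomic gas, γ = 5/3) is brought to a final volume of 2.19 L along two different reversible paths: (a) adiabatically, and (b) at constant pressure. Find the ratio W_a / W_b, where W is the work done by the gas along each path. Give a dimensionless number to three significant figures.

W_a / W_b ≈ 3.24

Path (a) adiabatic: W = P₁V₁(1 − (V₁/V₂)^(γ−1))/(γ−1) → W_a/(P₁V₁) = -2.493.
Path (b) isobaric: W = P₁(V₂ − V₁) → W_b/(P₁V₁) = -0.7697.
W_a / W_b = -2.493 / -0.7697 = 3.238.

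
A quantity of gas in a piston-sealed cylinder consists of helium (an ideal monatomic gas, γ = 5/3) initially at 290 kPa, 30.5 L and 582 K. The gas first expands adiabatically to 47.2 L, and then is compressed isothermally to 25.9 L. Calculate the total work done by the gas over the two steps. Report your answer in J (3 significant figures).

W_total ≈ -617 J

Step 1 (adiabatic): W = (P₁V₁ − P₂V₂)/(γ−1) = (8845 − 6611)/0.667 = 3351 J.
After step 1: P = 140.1 kPa, V = 47.2 L, T = 435 K.
Step 2 (isothermal): W = P₁V₁ ln(V₂/V₁) = (6611) ln(25.9/47.2) = -3968 J.
W_total = 3351 − 3968 = -616.7 J.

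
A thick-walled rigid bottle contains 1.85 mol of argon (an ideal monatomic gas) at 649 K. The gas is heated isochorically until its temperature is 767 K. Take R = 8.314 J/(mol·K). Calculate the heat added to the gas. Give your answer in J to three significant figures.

Q ≈ 2720 J

Constant volume ⇒ W = 0, so Q = ΔU = nCᵥΔT with Cᵥ = 3R/2 = 12.47 J/(mol·K).
ΔU = (1.85)(12.47)(767 − 649) = 2722 J.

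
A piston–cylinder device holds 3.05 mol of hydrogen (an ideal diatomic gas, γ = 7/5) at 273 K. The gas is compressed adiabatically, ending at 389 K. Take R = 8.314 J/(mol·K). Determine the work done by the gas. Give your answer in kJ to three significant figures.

W ≈ -7.35 kJ

Adiabatic ⇒ Q = 0, so W_by = −ΔU = nCᵥ(T₁ − T₂).
Cᵥ = 5R/2 = 20.79 J/(mol·K).
W = (3.05)(20.79)(273 − 389) = -7354 J.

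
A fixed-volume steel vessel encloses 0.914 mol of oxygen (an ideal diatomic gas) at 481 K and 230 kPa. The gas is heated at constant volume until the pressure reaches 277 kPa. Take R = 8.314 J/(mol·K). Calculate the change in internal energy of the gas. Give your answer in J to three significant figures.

ΔU ≈ 1870 J

Constant volume ⇒ W = 0, so Q = ΔU = nCᵥΔT with Cᵥ = 5R/2 = 20.79 J/(mol·K).
At constant V, T₂/T₁ = P₂/P₁ ⇒ ΔT = T₁(P₂/P₁ − 1) = 481·(277/230 − 1) = 98.29 K.
ΔU = (0.914)(20.79)(98.29) = 1867 J.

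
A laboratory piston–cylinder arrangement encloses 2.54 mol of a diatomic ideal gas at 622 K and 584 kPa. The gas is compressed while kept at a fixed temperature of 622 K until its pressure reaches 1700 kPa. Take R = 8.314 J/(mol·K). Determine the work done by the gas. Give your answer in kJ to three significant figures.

Isothermal process: W = nRT ln(V₂/V₁) = nRT ln(P₁/P₂).
W = (2.54)(8.314)(622) × ln(584/1700)
  = 13135 × ln(0.3435) = 13135 × -1.068
W_by_gas = -14035 J.

W ≈ -14.0 kJ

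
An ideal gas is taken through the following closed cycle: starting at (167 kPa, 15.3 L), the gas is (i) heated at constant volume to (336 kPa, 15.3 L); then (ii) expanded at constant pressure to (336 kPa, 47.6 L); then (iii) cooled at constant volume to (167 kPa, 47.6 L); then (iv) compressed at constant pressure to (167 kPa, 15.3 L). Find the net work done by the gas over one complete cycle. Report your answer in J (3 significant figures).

W_net ≈ 5460 J

Constant-volume legs do no work.
W(ii) = (336)(47.6 − 15.3) = 10853 J; W(iv) = (167)(15.3 − 47.6) = -5394 J.
W_net = 10853 − 5394 = 5459 J (the clockwise enclosed area).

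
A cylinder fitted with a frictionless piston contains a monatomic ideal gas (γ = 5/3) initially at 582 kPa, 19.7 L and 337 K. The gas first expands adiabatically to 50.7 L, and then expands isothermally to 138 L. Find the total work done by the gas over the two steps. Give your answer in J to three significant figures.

W_total ≈ 14200 J

Step 1 (adiabatic): W = (P₁V₁ − P₂V₂)/(γ−1) = (11465 − 6105)/0.667 = 8040 J.
After step 1: P = 120.4 kPa, V = 50.7 L, T = 179.4 K.
Step 2 (isothermal): W = P₁V₁ ln(V₂/V₁) = (6105) ln(138/50.7) = 6113 J.
W_total = 8040 + 6113 = 14154 J.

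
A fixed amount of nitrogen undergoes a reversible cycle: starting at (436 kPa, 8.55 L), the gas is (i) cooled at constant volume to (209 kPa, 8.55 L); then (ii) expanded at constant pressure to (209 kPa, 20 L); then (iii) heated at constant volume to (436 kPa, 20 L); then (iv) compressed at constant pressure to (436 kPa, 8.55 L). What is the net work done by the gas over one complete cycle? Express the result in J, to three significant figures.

W_net ≈ -2600 J

Constant-volume legs do no work.
W(ii) = (209)(20 − 8.55) = 2393 J; W(iv) = (436)(8.55 − 20) = -4992 J.
W_net = 2393 − 4992 = -2599 J (the counter-clockwise enclosed area).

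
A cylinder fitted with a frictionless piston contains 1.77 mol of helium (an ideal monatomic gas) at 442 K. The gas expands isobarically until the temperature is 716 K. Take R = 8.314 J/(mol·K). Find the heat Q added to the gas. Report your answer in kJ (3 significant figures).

Isobaric: W = nRΔT = (1.77)(8.314)(274) = 4032 J.
ΔU = nCᵥΔT with Cᵥ = 3R/2: ΔU = (1.77)(12.47)(274) = 6048 J.
Q = ΔU + W = 6048 + 4032 = 10080 J.

Q ≈ 10.1 kJ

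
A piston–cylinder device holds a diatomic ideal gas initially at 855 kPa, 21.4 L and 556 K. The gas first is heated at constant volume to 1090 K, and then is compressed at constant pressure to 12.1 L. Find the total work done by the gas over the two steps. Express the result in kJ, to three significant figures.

Step 1 (isochoric): W = 0 (constant volume).
After step 1: P = 1676 kPa (V unchanged).
Step 2 (isobaric): W = PΔV = (1676 kPa)(12.1 − 21.4 L) = -15588 J.
W_total = 0 − 15588 = -15588 J.

W_total ≈ -15.6 kJ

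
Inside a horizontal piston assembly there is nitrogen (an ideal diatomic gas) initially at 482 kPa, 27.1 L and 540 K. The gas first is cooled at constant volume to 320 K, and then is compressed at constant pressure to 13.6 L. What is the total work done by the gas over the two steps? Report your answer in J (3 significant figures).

Step 1 (isochoric): W = 0 (constant volume).
After step 1: P = 285.6 kPa (V unchanged).
Step 2 (isobaric): W = PΔV = (285.6 kPa)(13.6 − 27.1 L) = -3856 J.
W_total = 0 − 3856 = -3856 J.

W_total ≈ -3860 J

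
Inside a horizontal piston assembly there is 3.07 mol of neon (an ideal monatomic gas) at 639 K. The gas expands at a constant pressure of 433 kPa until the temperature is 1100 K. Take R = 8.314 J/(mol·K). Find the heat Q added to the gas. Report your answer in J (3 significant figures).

Q ≈ 29400 J

Isobaric: W = nRΔT = (3.07)(8.314)(461) = 11767 J.
ΔU = nCᵥΔT with Cᵥ = 3R/2: ΔU = (3.07)(12.47)(461) = 17650 J.
Q = ΔU + W = 17650 + 11767 = 29416 J.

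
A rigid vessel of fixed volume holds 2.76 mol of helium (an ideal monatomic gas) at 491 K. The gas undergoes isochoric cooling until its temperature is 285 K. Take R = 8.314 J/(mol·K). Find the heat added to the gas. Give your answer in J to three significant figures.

Constant volume ⇒ W = 0, so Q = ΔU = nCᵥΔT with Cᵥ = 3R/2 = 12.47 J/(mol·K).
ΔU = (2.76)(12.47)(285 − 491) = -7091 J.

Q ≈ -7090 J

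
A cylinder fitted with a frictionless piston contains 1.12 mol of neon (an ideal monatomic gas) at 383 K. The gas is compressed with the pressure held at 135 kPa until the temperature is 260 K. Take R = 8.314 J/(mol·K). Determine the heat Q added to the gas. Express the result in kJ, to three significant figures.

Q ≈ -2.86 kJ

Isobaric: W = nRΔT = (1.12)(8.314)(-123) = -1145 J.
ΔU = nCᵥΔT with Cᵥ = 3R/2: ΔU = (1.12)(12.47)(-123) = -1718 J.
Q = ΔU + W = -1718 − 1145 = -2863 J.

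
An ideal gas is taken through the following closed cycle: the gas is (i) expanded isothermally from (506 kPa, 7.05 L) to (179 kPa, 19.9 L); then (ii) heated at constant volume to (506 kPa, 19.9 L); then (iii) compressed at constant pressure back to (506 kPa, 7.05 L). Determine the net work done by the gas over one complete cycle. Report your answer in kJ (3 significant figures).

Leg (i): W = PᵢVᵢ ln(V_f/Vᵢ) = (3567) ln(19.9/7.05) = 3702 J.
Leg (ii): W = 0.
Leg (iii): W = PΔV = (506)(7.05 − 19.9) = -6502 J.
W_net = 3702 − 6502 = -2800 J.

W_net ≈ -2.80 kJ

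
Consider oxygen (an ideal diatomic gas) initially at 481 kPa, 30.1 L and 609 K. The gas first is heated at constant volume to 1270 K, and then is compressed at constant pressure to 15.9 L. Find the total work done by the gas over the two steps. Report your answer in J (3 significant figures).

W_total ≈ -14200 J

Step 1 (isochoric): W = 0 (constant volume).
After step 1: P = 1003 kPa (V unchanged).
Step 2 (isobaric): W = PΔV = (1003 kPa)(15.9 − 30.1 L) = -14244 J.
W_total = 0 − 14244 = -14244 J.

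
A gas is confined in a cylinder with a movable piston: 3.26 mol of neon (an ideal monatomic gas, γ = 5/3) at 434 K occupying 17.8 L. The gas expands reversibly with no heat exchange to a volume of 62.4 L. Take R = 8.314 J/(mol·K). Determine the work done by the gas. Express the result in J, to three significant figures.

W ≈ 10000 J

Adiabatic: TV^(γ−1) = const with γ = 5/3.
T₂ = T₁ (V₁/V₂)^(γ−1) = 434 × (17.8/62.4)^0.667 = 434 × 0.4333 = 188.1 K.
W_by = nCᵥ(T₁ − T₂) = (3.26)(12.47)(434 − 188.1) = 9999 J.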